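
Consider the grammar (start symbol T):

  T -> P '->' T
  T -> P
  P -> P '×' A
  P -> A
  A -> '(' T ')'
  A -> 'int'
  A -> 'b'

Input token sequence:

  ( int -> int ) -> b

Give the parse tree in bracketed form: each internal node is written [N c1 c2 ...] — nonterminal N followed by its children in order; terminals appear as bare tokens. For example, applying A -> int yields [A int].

T
P -> T
A -> T
( T ) -> T
( P -> T ) -> T
( A -> T ) -> T
( int -> T ) -> T
( int -> P ) -> T
( int -> A ) -> T
( int -> int ) -> T
( int -> int ) -> P
( int -> int ) -> A
( int -> int ) -> b

[T [P [A ( [T [P [A int]] -> [T [P [A int]]]] )]] -> [T [P [A b]]]]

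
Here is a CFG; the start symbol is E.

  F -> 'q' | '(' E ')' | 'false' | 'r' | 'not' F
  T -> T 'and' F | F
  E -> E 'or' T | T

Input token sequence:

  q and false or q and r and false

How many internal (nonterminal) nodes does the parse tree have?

12

[E [E [T [T [F q]] and [F false]]] or [T [T [T [F q]] and [F r]] and [F false]]]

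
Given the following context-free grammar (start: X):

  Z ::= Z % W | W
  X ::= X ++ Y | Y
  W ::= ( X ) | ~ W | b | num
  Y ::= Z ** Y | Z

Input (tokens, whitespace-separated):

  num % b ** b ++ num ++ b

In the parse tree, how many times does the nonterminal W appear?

[X [X [X [Y [Z [Z [W num]] % [W b]] ** [Y [Z [W b]]]]] ++ [Y [Z [W num]]]] ++ [Y [Z [W b]]]]

5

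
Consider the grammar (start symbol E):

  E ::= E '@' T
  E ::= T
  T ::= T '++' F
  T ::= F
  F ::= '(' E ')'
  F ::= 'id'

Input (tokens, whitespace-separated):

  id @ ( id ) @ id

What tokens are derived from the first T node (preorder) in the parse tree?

[E [E [E [T [F id]]] @ [T [F ( [E [T [F id]]] )]]] @ [T [F id]]]

id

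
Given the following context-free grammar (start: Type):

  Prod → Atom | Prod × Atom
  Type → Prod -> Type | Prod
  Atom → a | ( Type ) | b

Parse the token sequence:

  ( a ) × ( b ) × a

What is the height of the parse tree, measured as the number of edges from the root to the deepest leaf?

[Type [Prod [Prod [Prod [Atom ( [Type [Prod [Atom a]]] )]] × [Atom ( [Type [Prod [Atom b]]] )]] × [Atom a]]]

8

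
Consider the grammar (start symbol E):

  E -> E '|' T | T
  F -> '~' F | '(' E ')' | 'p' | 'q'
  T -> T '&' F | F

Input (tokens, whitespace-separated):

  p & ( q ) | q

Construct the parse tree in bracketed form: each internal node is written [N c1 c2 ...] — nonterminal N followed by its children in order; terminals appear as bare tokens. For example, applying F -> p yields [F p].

[E [E [T [T [F p]] & [F ( [E [T [F q]]] )]]] | [T [F q]]]

E
E | T
T | T
T & F | T
F & F | T
p & F | T
p & ( E ) | T
p & ( T ) | T
p & ( F ) | T
p & ( q ) | T
p & ( q ) | F
p & ( q ) | q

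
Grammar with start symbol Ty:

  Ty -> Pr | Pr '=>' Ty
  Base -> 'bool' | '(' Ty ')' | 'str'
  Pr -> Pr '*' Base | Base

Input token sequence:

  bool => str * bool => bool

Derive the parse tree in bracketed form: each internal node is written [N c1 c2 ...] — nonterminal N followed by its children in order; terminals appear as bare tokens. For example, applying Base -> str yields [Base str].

[Ty [Pr [Base bool]] => [Ty [Pr [Pr [Base str]] * [Base bool]] => [Ty [Pr [Base bool]]]]]

Ty
Pr => Ty
Base => Ty
bool => Ty
bool => Pr => Ty
bool => Pr * Base => Ty
bool => Base * Base => Ty
bool => str * Base => Ty
bool => str * bool => Ty
bool => str * bool => Pr
bool => str * bool => Base
bool => str * bool => bool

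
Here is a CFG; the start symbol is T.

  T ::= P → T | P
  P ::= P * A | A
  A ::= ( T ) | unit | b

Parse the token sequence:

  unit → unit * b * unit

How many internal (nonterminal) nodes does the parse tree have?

10

[T [P [A unit]] → [T [P [P [P [A unit]] * [A b]] * [A unit]]]]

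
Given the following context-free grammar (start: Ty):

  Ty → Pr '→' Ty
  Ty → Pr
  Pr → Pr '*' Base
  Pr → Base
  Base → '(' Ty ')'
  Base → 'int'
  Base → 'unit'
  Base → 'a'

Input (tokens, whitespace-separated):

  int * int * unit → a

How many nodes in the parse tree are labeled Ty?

[Ty [Pr [Pr [Pr [Base int]] * [Base int]] * [Base unit]] → [Ty [Pr [Base a]]]]

2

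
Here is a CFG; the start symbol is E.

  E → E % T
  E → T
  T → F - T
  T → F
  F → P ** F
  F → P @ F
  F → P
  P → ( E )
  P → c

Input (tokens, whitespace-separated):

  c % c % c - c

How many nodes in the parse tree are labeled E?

3

[E [E [E [T [F [P c]]]] % [T [F [P c]]]] % [T [F [P c]] - [T [F [P c]]]]]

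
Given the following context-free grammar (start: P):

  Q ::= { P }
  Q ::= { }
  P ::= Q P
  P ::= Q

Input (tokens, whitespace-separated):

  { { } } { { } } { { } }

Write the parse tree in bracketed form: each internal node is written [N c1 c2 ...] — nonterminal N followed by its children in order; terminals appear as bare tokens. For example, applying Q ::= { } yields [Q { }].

P
Q P
{ P } P
{ Q } P
{ { } } P
{ { } } Q P
{ { } } { P } P
{ { } } { Q } P
{ { } } { { } } P
{ { } } { { } } Q
{ { } } { { } } { P }
{ { } } { { } } { Q }
{ { } } { { } } { { } }

[P [Q { [P [Q { }]] }] [P [Q { [P [Q { }]] }] [P [Q { [P [Q { }]] }]]]]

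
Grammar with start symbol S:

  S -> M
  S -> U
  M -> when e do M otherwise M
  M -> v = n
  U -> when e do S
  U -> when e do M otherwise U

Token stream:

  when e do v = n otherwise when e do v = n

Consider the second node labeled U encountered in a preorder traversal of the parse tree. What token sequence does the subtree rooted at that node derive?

[S [U when e do [M v = n] otherwise [U when e do [S [M v = n]]]]]

when e do v = n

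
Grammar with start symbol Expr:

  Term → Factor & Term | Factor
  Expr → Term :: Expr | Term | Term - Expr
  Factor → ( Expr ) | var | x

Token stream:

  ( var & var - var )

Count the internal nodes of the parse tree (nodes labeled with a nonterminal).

[Expr [Term [Factor ( [Expr [Term [Factor var] & [Term [Factor var]]] - [Expr [Term [Factor var]]]] )]]]

11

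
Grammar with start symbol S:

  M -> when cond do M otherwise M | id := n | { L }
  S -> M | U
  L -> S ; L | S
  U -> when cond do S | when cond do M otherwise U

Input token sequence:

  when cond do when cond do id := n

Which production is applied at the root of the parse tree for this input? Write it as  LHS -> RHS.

[S [U when cond do [S [U when cond do [S [M id := n]]]]]]

S -> U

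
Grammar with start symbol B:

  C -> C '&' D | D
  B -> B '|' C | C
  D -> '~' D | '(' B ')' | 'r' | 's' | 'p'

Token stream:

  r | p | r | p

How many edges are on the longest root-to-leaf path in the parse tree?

6

[B [B [B [B [C [D r]]] | [C [D p]]] | [C [D r]]] | [C [D p]]]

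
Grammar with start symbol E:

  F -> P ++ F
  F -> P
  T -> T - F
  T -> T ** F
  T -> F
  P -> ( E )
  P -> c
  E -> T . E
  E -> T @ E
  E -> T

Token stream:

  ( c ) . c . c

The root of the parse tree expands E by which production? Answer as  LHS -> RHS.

[E [T [F [P ( [E [T [F [P c]]]] )]]] . [E [T [F [P c]]] . [E [T [F [P c]]]]]]

E -> T . E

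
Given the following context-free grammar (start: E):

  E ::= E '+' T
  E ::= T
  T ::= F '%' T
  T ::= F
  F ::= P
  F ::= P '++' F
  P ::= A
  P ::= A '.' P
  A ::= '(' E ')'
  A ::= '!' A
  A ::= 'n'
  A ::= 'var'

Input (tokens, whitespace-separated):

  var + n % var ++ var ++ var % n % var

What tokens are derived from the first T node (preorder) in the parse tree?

[E [E [T [F [P [A var]]]]] + [T [F [P [A n]]] % [T [F [P [A var]] ++ [F [P [A var]] ++ [F [P [A var]]]]] % [T [F [P [A n]]] % [T [F [P [A var]]]]]]]]

var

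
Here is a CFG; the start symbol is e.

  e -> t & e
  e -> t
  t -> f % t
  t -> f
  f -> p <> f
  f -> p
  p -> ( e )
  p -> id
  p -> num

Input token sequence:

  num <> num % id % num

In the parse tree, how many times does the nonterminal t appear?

[e [t [f [p num] <> [f [p num]]] % [t [f [p id]] % [t [f [p num]]]]]]

3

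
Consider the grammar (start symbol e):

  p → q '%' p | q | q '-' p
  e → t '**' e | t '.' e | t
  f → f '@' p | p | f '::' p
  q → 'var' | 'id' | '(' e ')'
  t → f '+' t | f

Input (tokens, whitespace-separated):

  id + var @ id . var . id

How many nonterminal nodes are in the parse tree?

22

[e [t [f [p [q id]]] + [t [f [f [p [q var]]] @ [p [q id]]]]] . [e [t [f [p [q var]]]] . [e [t [f [p [q id]]]]]]]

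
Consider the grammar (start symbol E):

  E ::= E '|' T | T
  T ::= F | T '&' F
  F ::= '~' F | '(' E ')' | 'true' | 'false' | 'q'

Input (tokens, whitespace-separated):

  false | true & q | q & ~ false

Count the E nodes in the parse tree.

3

[E [E [E [T [F false]]] | [T [T [F true]] & [F q]]] | [T [T [F q]] & [F ~ [F false]]]]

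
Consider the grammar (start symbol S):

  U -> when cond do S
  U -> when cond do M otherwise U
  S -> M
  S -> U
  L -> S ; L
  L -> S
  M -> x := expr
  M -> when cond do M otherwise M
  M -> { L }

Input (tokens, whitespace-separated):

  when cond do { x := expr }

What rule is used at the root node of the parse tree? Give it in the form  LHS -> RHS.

S -> U

[S [U when cond do [S [M { [L [S [M x := expr]]] }]]]]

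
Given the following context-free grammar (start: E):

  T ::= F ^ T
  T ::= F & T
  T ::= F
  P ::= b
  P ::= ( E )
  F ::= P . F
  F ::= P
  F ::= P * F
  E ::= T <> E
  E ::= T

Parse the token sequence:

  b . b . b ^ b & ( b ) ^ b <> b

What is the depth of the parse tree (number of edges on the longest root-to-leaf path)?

10

[E [T [F [P b] . [F [P b] . [F [P b]]]] ^ [T [F [P b]] & [T [F [P ( [E [T [F [P b]]]] )]] ^ [T [F [P b]]]]]] <> [E [T [F [P b]]]]]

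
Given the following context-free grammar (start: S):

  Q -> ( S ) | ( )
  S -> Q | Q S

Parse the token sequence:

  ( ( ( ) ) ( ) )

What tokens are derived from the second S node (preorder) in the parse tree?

[S [Q ( [S [Q ( [S [Q ( )]] )] [S [Q ( )]]] )]]

( ( ) ) ( )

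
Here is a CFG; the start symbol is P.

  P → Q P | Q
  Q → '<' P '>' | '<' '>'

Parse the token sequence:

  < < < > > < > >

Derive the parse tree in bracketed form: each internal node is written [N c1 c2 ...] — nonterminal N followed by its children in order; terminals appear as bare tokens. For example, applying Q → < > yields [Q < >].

[P [Q < [P [Q < [P [Q < >]] >] [P [Q < >]]] >]]

P
Q
< P >
< Q P >
< < P > P >
< < Q > P >
< < < > > P >
< < < > > Q >
< < < > > < > >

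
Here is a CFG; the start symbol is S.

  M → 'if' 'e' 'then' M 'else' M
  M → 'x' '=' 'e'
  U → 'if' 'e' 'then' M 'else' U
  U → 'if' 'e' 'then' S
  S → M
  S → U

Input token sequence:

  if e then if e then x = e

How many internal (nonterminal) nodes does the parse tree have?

6

[S [U if e then [S [U if e then [S [M x = e]]]]]]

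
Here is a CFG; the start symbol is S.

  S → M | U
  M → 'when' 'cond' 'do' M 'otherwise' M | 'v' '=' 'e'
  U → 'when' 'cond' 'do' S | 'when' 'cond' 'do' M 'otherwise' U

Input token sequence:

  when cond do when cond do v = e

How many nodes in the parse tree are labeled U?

2

[S [U when cond do [S [U when cond do [S [M v = e]]]]]]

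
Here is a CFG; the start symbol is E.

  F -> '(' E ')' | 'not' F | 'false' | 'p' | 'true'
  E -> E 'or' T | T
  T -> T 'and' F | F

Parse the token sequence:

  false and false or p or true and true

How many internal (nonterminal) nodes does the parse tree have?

[E [E [E [T [T [F false]] and [F false]]] or [T [F p]]] or [T [T [F true]] and [F true]]]

13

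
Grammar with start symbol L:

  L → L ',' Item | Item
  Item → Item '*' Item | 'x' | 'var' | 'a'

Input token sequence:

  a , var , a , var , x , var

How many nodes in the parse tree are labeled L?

6

[L [L [L [L [L [L [Item a]] , [Item var]] , [Item a]] , [Item var]] , [Item x]] , [Item var]]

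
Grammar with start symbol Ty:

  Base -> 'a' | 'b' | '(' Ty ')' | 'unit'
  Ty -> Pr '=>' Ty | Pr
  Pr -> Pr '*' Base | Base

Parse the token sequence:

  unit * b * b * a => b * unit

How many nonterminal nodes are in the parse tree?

14

[Ty [Pr [Pr [Pr [Pr [Base unit]] * [Base b]] * [Base b]] * [Base a]] => [Ty [Pr [Pr [Base b]] * [Base unit]]]]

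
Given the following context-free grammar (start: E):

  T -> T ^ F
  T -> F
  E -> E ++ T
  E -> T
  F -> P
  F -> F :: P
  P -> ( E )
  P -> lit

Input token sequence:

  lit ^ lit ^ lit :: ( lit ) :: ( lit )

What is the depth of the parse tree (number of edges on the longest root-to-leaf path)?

[E [T [T [T [F [P lit]]] ^ [F [P lit]]] ^ [F [F [F [P lit]] :: [P ( [E [T [F [P lit]]]] )]] :: [P ( [E [T [F [P lit]]]] )]]]]

9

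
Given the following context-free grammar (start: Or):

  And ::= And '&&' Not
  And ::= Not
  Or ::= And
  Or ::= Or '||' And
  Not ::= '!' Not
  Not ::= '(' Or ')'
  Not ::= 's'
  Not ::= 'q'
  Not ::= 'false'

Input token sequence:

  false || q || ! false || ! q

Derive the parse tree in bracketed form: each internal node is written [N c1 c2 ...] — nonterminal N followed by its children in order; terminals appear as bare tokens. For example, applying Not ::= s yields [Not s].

[Or [Or [Or [Or [And [Not false]]] || [And [Not q]]] || [And [Not ! [Not false]]]] || [And [Not ! [Not q]]]]

Or
Or || And
Or || And || And
Or || And || And || And
And || And || And || And
Not || And || And || And
false || And || And || And
false || Not || And || And
false || q || And || And
false || q || Not || And
false || q || ! Not || And
false || q || ! false || And
false || q || ! false || Not
false || q || ! false || ! Not
false || q || ! false || ! q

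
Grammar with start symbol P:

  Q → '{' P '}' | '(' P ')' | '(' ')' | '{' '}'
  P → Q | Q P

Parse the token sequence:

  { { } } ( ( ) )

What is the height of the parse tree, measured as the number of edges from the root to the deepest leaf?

5

[P [Q { [P [Q { }]] }] [P [Q ( [P [Q ( )]] )]]]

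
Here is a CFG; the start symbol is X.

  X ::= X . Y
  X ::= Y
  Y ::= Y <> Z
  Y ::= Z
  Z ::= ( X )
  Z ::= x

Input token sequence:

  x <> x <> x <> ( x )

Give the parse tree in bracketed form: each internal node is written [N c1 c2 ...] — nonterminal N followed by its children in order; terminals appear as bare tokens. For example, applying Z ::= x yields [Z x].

[X [Y [Y [Y [Y [Z x]] <> [Z x]] <> [Z x]] <> [Z ( [X [Y [Z x]]] )]]]

X
Y
Y <> Z
Y <> Z <> Z
Y <> Z <> Z <> Z
Z <> Z <> Z <> Z
x <> Z <> Z <> Z
x <> x <> Z <> Z
x <> x <> x <> Z
x <> x <> x <> ( X )
x <> x <> x <> ( Y )
x <> x <> x <> ( Z )
x <> x <> x <> ( x )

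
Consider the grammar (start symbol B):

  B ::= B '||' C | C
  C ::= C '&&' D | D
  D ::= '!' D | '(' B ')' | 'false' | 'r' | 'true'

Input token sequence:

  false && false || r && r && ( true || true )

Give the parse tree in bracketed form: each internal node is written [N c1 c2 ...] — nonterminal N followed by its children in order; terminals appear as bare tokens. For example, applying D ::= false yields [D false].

B
B || C
C || C
C && D || C
D && D || C
false && D || C
false && false || C
false && false || C && D
false && false || C && D && D
false && false || D && D && D
false && false || r && D && D
false && false || r && r && D
false && false || r && r && ( B )
false && false || r && r && ( B || C )
false && false || r && r && ( C || C )
false && false || r && r && ( D || C )
false && false || r && r && ( true || C )
false && false || r && r && ( true || D )
false && false || r && r && ( true || true )

[B [B [C [C [D false]] && [D false]]] || [C [C [C [D r]] && [D r]] && [D ( [B [B [C [D true]]] || [C [D true]]] )]]]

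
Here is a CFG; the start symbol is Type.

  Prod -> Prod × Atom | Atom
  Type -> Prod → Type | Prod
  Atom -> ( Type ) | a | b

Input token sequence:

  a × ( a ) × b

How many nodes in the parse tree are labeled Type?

[Type [Prod [Prod [Prod [Atom a]] × [Atom ( [Type [Prod [Atom a]]] )]] × [Atom b]]]

2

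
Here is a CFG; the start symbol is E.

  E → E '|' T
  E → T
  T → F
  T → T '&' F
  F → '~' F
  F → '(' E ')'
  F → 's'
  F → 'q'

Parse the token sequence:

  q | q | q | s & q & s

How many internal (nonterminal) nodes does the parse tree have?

[E [E [E [E [T [F q]]] | [T [F q]]] | [T [F q]]] | [T [T [T [F s]] & [F q]] & [F s]]]

16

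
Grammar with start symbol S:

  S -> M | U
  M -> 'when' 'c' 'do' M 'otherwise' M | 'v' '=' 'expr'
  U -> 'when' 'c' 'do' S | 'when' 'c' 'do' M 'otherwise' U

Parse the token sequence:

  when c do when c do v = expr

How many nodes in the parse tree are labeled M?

1

[S [U when c do [S [U when c do [S [M v = expr]]]]]]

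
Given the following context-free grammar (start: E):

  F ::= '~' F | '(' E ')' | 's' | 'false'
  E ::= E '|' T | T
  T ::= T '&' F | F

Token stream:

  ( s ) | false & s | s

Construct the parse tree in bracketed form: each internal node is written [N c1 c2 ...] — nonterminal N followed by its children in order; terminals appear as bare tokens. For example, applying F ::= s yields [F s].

[E [E [E [T [F ( [E [T [F s]]] )]]] | [T [T [F false]] & [F s]]] | [T [F s]]]

E
E | T
E | T | T
T | T | T
F | T | T
( E ) | T | T
( T ) | T | T
( F ) | T | T
( s ) | T | T
( s ) | T & F | T
( s ) | F & F | T
( s ) | false & F | T
( s ) | false & s | T
( s ) | false & s | F
( s ) | false & s | s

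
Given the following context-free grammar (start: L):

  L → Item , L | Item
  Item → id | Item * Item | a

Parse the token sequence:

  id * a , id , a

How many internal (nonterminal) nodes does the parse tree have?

[L [Item [Item id] * [Item a]] , [L [Item id] , [L [Item a]]]]

8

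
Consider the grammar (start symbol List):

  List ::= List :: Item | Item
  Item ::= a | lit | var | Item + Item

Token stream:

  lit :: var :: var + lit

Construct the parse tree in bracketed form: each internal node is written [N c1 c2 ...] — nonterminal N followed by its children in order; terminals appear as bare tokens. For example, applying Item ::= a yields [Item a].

List
List :: Item
List :: Item :: Item
Item :: Item :: Item
lit :: Item :: Item
lit :: var :: Item
lit :: var :: Item + Item
lit :: var :: var + Item
lit :: var :: var + lit

[List [List [List [Item lit]] :: [Item var]] :: [Item [Item var] + [Item lit]]]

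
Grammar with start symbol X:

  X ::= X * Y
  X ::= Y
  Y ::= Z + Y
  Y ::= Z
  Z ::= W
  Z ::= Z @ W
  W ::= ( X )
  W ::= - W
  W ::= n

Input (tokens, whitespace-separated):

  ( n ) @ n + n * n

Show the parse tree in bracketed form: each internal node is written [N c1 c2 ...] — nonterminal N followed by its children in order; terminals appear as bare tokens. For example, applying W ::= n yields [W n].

[X [X [Y [Z [Z [W ( [X [Y [Z [W n]]]] )]] @ [W n]] + [Y [Z [W n]]]]] * [Y [Z [W n]]]]

X
X * Y
Y * Y
Z + Y * Y
Z @ W + Y * Y
W @ W + Y * Y
( X ) @ W + Y * Y
( Y ) @ W + Y * Y
( Z ) @ W + Y * Y
( W ) @ W + Y * Y
( n ) @ W + Y * Y
( n ) @ n + Y * Y
( n ) @ n + Z * Y
( n ) @ n + W * Y
( n ) @ n + n * Y
( n ) @ n + n * Z
( n ) @ n + n * W
( n ) @ n + n * n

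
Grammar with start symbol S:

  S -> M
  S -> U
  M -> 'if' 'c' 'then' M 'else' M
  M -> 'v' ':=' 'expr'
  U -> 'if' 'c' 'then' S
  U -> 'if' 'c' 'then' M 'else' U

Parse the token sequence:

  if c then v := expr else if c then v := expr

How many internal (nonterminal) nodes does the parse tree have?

6

[S [U if c then [M v := expr] else [U if c then [S [M v := expr]]]]]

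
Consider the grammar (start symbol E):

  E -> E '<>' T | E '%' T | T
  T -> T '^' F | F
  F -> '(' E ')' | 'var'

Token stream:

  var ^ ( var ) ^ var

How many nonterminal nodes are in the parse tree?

[E [T [T [T [F var]] ^ [F ( [E [T [F var]]] )]] ^ [F var]]]

10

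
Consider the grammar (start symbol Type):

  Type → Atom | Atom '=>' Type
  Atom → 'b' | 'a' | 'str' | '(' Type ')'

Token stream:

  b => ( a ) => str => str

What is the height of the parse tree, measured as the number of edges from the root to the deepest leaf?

[Type [Atom b] => [Type [Atom ( [Type [Atom a]] )] => [Type [Atom str] => [Type [Atom str]]]]]

5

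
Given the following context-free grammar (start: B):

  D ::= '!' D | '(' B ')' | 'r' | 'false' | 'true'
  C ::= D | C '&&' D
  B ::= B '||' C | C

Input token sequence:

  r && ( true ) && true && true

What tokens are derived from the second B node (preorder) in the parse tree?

true

[B [C [C [C [C [D r]] && [D ( [B [C [D true]]] )]] && [D true]] && [D true]]]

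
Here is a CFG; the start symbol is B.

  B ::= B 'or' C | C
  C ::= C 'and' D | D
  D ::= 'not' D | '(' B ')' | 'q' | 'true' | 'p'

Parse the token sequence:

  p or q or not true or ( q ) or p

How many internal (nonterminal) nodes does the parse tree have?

19

[B [B [B [B [B [C [D p]]] or [C [D q]]] or [C [D not [D true]]]] or [C [D ( [B [C [D q]]] )]]] or [C [D p]]]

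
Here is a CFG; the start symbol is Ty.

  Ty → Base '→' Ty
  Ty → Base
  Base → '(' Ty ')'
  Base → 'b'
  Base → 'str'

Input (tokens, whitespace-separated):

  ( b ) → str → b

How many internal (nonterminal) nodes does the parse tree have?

[Ty [Base ( [Ty [Base b]] )] → [Ty [Base str] → [Ty [Base b]]]]

8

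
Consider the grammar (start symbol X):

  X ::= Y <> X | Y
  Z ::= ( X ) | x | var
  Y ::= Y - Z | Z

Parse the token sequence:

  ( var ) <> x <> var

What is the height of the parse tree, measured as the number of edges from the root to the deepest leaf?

6

[X [Y [Z ( [X [Y [Z var]]] )]] <> [X [Y [Z x]] <> [X [Y [Z var]]]]]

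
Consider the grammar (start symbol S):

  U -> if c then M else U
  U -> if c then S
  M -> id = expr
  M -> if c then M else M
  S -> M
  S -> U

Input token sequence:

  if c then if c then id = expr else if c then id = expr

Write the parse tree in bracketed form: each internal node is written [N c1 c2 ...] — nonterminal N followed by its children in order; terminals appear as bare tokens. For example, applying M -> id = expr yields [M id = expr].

[S [U if c then [S [U if c then [M id = expr] else [U if c then [S [M id = expr]]]]]]]

S
U
if c then S
if c then U
if c then if c then M else U
if c then if c then id = expr else U
if c then if c then id = expr else if c then S
if c then if c then id = expr else if c then M
if c then if c then id = expr else if c then id = expr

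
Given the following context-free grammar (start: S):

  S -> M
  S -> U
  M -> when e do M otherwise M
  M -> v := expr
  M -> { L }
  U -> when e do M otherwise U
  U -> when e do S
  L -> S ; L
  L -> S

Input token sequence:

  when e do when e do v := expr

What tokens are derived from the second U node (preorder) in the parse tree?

[S [U when e do [S [U when e do [S [M v := expr]]]]]]

when e do v := expr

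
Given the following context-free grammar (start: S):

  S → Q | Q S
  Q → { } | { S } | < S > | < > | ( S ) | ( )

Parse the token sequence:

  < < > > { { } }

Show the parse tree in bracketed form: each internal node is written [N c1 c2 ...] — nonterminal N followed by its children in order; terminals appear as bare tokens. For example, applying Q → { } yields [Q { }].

S
Q S
< S > S
< Q > S
< < > > S
< < > > Q
< < > > { S }
< < > > { Q }
< < > > { { } }

[S [Q < [S [Q < >]] >] [S [Q { [S [Q { }]] }]]]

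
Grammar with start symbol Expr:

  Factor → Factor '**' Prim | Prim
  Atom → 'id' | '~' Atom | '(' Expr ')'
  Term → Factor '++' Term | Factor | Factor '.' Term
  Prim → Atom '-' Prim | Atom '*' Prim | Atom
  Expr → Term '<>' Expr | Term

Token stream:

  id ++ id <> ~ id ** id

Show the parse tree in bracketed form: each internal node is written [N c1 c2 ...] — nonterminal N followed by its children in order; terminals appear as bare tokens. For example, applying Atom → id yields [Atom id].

[Expr [Term [Factor [Prim [Atom id]]] ++ [Term [Factor [Prim [Atom id]]]]] <> [Expr [Term [Factor [Factor [Prim [Atom ~ [Atom id]]]] ** [Prim [Atom id]]]]]]

Expr
Term <> Expr
Factor ++ Term <> Expr
Prim ++ Term <> Expr
Atom ++ Term <> Expr
id ++ Term <> Expr
id ++ Factor <> Expr
id ++ Prim <> Expr
id ++ Atom <> Expr
id ++ id <> Expr
id ++ id <> Term
id ++ id <> Factor
id ++ id <> Factor ** Prim
id ++ id <> Prim ** Prim
id ++ id <> Atom ** Prim
id ++ id <> ~ Atom ** Prim
id ++ id <> ~ id ** Prim
id ++ id <> ~ id ** Atom
id ++ id <> ~ id ** id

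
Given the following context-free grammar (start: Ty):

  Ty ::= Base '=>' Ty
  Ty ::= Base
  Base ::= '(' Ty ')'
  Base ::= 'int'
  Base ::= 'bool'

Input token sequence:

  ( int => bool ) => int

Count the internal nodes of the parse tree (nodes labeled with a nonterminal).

8

[Ty [Base ( [Ty [Base int] => [Ty [Base bool]]] )] => [Ty [Base int]]]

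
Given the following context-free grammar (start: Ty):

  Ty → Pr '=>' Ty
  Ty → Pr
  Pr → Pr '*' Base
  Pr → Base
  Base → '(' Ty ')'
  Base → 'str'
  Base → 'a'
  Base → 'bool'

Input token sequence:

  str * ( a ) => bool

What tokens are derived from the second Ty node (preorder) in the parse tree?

a

[Ty [Pr [Pr [Base str]] * [Base ( [Ty [Pr [Base a]]] )]] => [Ty [Pr [Base bool]]]]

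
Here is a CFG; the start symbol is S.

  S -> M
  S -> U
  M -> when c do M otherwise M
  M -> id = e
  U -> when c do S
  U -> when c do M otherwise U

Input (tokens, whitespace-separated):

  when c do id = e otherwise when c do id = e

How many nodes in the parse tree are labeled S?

[S [U when c do [M id = e] otherwise [U when c do [S [M id = e]]]]]

2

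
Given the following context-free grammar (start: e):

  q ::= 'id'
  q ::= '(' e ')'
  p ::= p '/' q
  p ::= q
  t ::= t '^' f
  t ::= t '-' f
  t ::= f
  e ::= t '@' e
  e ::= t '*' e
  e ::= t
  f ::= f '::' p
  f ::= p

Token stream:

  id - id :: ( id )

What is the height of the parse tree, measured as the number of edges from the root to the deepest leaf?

[e [t [t [f [p [q id]]]] - [f [f [p [q id]]] :: [p [q ( [e [t [f [p [q id]]]]] )]]]]]

10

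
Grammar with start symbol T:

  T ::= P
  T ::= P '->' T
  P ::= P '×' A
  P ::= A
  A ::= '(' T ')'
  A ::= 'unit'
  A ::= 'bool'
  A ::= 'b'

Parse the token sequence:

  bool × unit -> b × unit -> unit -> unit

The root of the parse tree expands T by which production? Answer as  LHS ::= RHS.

[T [P [P [A bool]] × [A unit]] -> [T [P [P [A b]] × [A unit]] -> [T [P [A unit]] -> [T [P [A unit]]]]]]

T ::= P '->' T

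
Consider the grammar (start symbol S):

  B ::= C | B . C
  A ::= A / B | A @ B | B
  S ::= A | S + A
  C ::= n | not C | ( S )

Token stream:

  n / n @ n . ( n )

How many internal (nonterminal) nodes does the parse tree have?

16

[S [A [A [A [B [C n]]] / [B [C n]]] @ [B [B [C n]] . [C ( [S [A [B [C n]]]] )]]]]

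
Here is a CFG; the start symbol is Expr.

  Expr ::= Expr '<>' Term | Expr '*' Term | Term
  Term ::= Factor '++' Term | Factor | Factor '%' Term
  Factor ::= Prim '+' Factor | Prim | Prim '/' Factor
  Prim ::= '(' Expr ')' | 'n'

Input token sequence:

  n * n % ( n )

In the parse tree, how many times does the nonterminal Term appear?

4

[Expr [Expr [Term [Factor [Prim n]]]] * [Term [Factor [Prim n]] % [Term [Factor [Prim ( [Expr [Term [Factor [Prim n]]]] )]]]]]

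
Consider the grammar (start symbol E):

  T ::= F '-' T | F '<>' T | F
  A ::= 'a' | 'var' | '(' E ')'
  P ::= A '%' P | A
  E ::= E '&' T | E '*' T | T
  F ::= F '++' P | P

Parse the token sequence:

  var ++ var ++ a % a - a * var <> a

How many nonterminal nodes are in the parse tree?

26

[E [E [T [F [F [F [P [A var]]] ++ [P [A var]]] ++ [P [A a] % [P [A a]]]] - [T [F [P [A a]]]]]] * [T [F [P [A var]]] <> [T [F [P [A a]]]]]]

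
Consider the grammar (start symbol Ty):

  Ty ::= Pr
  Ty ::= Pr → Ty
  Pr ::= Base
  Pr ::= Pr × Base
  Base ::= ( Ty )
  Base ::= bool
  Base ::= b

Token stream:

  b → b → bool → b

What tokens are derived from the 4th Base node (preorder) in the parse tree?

b

[Ty [Pr [Base b]] → [Ty [Pr [Base b]] → [Ty [Pr [Base bool]] → [Ty [Pr [Base b]]]]]]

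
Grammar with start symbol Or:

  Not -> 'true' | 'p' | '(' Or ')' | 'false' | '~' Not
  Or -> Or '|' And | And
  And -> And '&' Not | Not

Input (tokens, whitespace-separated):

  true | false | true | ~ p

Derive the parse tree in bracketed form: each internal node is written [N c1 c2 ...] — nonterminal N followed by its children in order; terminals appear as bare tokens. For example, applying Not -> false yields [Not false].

[Or [Or [Or [Or [And [Not true]]] | [And [Not false]]] | [And [Not true]]] | [And [Not ~ [Not p]]]]

Or
Or | And
Or | And | And
Or | And | And | And
And | And | And | And
Not | And | And | And
true | And | And | And
true | Not | And | And
true | false | And | And
true | false | Not | And
true | false | true | And
true | false | true | Not
true | false | true | ~ Not
true | false | true | ~ p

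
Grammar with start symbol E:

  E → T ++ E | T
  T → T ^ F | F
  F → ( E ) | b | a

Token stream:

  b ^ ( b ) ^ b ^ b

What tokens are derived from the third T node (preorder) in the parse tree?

b ^ ( b )

[E [T [T [T [T [F b]] ^ [F ( [E [T [F b]]] )]] ^ [F b]] ^ [F b]]]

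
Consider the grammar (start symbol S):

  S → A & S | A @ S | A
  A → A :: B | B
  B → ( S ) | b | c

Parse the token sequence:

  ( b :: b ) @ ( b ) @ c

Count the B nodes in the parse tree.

6

[S [A [B ( [S [A [A [B b]] :: [B b]]] )]] @ [S [A [B ( [S [A [B b]]] )]] @ [S [A [B c]]]]]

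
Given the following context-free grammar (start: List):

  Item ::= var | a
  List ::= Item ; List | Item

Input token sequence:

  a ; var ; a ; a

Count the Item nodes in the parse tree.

4

[List [Item a] ; [List [Item var] ; [List [Item a] ; [List [Item a]]]]]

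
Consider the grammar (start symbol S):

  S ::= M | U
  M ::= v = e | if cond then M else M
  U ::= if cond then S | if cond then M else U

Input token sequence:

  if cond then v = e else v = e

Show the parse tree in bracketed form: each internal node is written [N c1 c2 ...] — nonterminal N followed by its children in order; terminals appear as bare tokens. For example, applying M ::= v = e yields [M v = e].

[S [M if cond then [M v = e] else [M v = e]]]

S
M
if cond then M else M
if cond then v = e else M
if cond then v = e else v = e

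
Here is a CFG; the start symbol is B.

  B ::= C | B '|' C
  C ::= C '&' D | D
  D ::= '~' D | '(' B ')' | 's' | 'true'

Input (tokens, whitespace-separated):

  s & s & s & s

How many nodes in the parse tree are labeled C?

[B [C [C [C [C [D s]] & [D s]] & [D s]] & [D s]]]

4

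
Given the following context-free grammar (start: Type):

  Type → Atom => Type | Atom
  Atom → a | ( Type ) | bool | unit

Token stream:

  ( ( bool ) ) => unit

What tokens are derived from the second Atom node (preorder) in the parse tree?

[Type [Atom ( [Type [Atom ( [Type [Atom bool]] )]] )] => [Type [Atom unit]]]

( bool )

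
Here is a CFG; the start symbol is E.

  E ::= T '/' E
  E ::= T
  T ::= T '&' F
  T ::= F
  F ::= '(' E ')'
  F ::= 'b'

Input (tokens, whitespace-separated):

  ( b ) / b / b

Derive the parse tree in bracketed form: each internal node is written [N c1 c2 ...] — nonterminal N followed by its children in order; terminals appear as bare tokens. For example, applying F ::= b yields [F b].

[E [T [F ( [E [T [F b]]] )]] / [E [T [F b]] / [E [T [F b]]]]]

E
T / E
F / E
( E ) / E
( T ) / E
( F ) / E
( b ) / E
( b ) / T / E
( b ) / F / E
( b ) / b / E
( b ) / b / T
( b ) / b / F
( b ) / b / b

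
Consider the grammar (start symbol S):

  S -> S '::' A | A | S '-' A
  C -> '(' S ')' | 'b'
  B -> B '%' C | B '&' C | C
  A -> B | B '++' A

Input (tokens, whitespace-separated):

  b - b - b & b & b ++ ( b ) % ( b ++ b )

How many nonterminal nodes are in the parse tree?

32

[S [S [S [A [B [C b]]]] - [A [B [C b]]]] - [A [B [B [B [C b]] & [C b]] & [C b]] ++ [A [B [B [C ( [S [A [B [C b]]]] )]] % [C ( [S [A [B [C b]] ++ [A [B [C b]]]]] )]]]]]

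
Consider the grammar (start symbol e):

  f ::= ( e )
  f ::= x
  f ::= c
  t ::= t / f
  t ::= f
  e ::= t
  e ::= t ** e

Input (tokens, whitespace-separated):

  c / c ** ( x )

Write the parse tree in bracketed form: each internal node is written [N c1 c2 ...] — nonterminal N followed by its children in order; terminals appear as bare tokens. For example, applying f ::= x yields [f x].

e
t ** e
t / f ** e
f / f ** e
c / f ** e
c / c ** e
c / c ** t
c / c ** f
c / c ** ( e )
c / c ** ( t )
c / c ** ( f )
c / c ** ( x )

[e [t [t [f c]] / [f c]] ** [e [t [f ( [e [t [f x]]] )]]]]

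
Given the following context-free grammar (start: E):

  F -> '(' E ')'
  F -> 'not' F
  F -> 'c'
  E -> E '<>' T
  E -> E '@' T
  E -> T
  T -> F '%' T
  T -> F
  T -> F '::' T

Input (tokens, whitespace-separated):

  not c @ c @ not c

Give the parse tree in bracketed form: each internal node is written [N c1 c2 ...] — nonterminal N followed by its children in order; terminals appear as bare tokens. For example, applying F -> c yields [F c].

[E [E [E [T [F not [F c]]]] @ [T [F c]]] @ [T [F not [F c]]]]

E
E @ T
E @ T @ T
T @ T @ T
F @ T @ T
not F @ T @ T
not c @ T @ T
not c @ F @ T
not c @ c @ T
not c @ c @ F
not c @ c @ not F
not c @ c @ not c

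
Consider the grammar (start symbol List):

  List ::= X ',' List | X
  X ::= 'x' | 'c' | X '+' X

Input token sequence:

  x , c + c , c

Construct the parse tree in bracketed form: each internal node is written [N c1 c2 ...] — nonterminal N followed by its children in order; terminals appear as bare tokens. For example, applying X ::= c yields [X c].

List
X , List
x , List
x , X , List
x , X + X , List
x , c + X , List
x , c + c , List
x , c + c , X
x , c + c , c

[List [X x] , [List [X [X c] + [X c]] , [List [X c]]]]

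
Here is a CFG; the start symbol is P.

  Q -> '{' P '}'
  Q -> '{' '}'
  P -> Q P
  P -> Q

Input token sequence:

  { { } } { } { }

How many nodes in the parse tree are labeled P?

[P [Q { [P [Q { }]] }] [P [Q { }] [P [Q { }]]]]

4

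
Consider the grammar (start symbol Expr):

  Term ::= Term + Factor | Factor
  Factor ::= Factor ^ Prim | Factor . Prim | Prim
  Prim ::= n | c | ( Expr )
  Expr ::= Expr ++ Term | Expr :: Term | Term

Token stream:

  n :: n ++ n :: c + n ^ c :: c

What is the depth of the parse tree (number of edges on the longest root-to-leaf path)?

[Expr [Expr [Expr [Expr [Expr [Term [Factor [Prim n]]]] :: [Term [Factor [Prim n]]]] ++ [Term [Factor [Prim n]]]] :: [Term [Term [Factor [Prim c]]] + [Factor [Factor [Prim n]] ^ [Prim c]]]] :: [Term [Factor [Prim c]]]]

8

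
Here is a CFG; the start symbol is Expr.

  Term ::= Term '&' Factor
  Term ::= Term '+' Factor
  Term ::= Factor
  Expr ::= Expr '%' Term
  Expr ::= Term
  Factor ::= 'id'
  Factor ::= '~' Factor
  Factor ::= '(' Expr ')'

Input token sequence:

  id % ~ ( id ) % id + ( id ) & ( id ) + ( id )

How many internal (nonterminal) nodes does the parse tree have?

[Expr [Expr [Expr [Term [Factor id]]] % [Term [Factor ~ [Factor ( [Expr [Term [Factor id]]] )]]]] % [Term [Term [Term [Term [Factor id]] + [Factor ( [Expr [Term [Factor id]]] )]] & [Factor ( [Expr [Term [Factor id]]] )]] + [Factor ( [Expr [Term [Factor id]]] )]]]

28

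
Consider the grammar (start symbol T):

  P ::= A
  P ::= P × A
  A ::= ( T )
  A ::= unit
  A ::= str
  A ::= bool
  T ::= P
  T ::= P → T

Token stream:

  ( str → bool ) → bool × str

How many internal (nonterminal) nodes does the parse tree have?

[T [P [A ( [T [P [A str]] → [T [P [A bool]]]] )]] → [T [P [P [A bool]] × [A str]]]]

14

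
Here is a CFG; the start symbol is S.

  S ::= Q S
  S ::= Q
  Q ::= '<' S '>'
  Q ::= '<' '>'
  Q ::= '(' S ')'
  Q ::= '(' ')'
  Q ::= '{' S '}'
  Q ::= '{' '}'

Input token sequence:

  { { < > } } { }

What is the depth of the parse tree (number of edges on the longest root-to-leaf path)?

[S [Q { [S [Q { [S [Q < >]] }]] }] [S [Q { }]]]

6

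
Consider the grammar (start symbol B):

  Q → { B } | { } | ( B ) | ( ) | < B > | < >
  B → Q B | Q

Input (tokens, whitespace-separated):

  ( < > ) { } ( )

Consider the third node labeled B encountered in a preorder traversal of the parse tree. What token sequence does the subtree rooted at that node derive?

{ } ( )

[B [Q ( [B [Q < >]] )] [B [Q { }] [B [Q ( )]]]]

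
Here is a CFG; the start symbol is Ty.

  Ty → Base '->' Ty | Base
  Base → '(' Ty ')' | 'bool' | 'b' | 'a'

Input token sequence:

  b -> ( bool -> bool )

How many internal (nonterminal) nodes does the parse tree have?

[Ty [Base b] -> [Ty [Base ( [Ty [Base bool] -> [Ty [Base bool]]] )]]]

8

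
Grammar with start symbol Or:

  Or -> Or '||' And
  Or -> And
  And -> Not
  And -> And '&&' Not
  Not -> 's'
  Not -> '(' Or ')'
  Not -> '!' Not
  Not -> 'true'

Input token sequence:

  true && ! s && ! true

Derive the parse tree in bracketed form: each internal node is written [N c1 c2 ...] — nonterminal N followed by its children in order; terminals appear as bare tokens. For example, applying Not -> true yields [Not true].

[Or [And [And [And [Not true]] && [Not ! [Not s]]] && [Not ! [Not true]]]]

Or
And
And && Not
And && Not && Not
Not && Not && Not
true && Not && Not
true && ! Not && Not
true && ! s && Not
true && ! s && ! Not
true && ! s && ! true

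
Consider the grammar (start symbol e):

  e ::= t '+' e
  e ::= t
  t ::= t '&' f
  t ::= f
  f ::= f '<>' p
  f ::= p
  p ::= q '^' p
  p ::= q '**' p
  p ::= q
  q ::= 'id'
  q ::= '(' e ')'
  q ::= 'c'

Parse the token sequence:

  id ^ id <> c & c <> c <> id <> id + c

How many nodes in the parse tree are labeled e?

2

[e [t [t [f [f [p [q id] ^ [p [q id]]]] <> [p [q c]]]] & [f [f [f [f [p [q c]]] <> [p [q c]]] <> [p [q id]]] <> [p [q id]]]] + [e [t [f [p [q c]]]]]]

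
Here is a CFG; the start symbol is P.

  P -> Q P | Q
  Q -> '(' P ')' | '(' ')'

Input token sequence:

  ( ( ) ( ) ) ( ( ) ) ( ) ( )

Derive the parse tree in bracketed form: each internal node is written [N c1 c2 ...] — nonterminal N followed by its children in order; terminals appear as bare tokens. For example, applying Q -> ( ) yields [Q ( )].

P
Q P
( P ) P
( Q P ) P
( ( ) P ) P
( ( ) Q ) P
( ( ) ( ) ) P
( ( ) ( ) ) Q P
( ( ) ( ) ) ( P ) P
( ( ) ( ) ) ( Q ) P
( ( ) ( ) ) ( ( ) ) P
( ( ) ( ) ) ( ( ) ) Q P
( ( ) ( ) ) ( ( ) ) ( ) P
( ( ) ( ) ) ( ( ) ) ( ) Q
( ( ) ( ) ) ( ( ) ) ( ) ( )

[P [Q ( [P [Q ( )] [P [Q ( )]]] )] [P [Q ( [P [Q ( )]] )] [P [Q ( )] [P [Q ( )]]]]]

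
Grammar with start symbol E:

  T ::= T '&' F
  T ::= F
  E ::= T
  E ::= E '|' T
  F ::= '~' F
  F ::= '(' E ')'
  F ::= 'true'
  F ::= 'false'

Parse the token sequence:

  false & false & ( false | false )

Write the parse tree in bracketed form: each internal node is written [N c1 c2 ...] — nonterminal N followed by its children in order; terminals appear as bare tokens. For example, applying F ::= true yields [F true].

[E [T [T [T [F false]] & [F false]] & [F ( [E [E [T [F false]]] | [T [F false]]] )]]]

E
T
T & F
T & F & F
F & F & F
false & F & F
false & false & F
false & false & ( E )
false & false & ( E | T )
false & false & ( T | T )
false & false & ( F | T )
false & false & ( false | T )
false & false & ( false | F )
false & false & ( false | false )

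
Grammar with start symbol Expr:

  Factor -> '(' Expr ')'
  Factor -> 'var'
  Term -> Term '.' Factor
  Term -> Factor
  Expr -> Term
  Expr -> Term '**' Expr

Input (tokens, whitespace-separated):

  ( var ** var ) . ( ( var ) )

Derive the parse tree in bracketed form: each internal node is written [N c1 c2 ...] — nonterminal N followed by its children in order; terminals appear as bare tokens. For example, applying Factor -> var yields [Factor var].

Expr
Term
Term . Factor
Factor . Factor
( Expr ) . Factor
( Term ** Expr ) . Factor
( Factor ** Expr ) . Factor
( var ** Expr ) . Factor
( var ** Term ) . Factor
( var ** Factor ) . Factor
( var ** var ) . Factor
( var ** var ) . ( Expr )
( var ** var ) . ( Term )
( var ** var ) . ( Factor )
( var ** var ) . ( ( Expr ) )
( var ** var ) . ( ( Term ) )
( var ** var ) . ( ( Factor ) )
( var ** var ) . ( ( var ) )

[Expr [Term [Term [Factor ( [Expr [Term [Factor var]] ** [Expr [Term [Factor var]]]] )]] . [Factor ( [Expr [Term [Factor ( [Expr [Term [Factor var]]] )]]] )]]]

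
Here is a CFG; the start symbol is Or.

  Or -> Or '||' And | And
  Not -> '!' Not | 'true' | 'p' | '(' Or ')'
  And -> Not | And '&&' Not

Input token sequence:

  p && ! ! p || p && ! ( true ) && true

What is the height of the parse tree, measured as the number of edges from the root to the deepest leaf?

[Or [Or [And [And [Not p]] && [Not ! [Not ! [Not p]]]]] || [And [And [And [Not p]] && [Not ! [Not ( [Or [And [Not true]]] )]]] && [Not true]]]

8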